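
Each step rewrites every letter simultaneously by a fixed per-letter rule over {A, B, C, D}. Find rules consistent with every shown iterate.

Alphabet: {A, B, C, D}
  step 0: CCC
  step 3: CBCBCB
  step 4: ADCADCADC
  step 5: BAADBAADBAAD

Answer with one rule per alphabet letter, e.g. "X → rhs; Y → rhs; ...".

A->B, B->C, C->AD, D->A

  step 4 ⇒ step 5: ADCADCADC ⇒ B·A·AD·B·A·AD·B·A·AD
    A ↦ B
    C ↦ AD
    D ↦ A
  step 3 ⇒ step 4: CBCBCB ⇒ AD·C·AD·C·AD·C
    B ↦ C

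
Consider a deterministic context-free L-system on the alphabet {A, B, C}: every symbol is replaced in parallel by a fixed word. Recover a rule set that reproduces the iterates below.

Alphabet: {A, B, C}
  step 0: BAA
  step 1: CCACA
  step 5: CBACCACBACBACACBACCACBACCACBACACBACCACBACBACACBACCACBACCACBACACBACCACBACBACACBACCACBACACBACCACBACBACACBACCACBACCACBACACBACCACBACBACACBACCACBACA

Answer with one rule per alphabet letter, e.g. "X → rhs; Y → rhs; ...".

A->CA, B->C, C->CBA

  step 0 ⇒ step 1: BAA ⇒ C·CA·CA
    A ↦ CA
    B ↦ C
    C ↦ CBA  (constrained at step 1)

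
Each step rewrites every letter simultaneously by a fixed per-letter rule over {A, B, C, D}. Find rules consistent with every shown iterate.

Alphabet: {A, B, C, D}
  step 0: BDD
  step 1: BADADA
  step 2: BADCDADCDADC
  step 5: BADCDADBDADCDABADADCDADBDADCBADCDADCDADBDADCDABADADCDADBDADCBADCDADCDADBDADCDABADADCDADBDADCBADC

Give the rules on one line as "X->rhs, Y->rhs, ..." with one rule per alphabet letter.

A->DC, B->BA, C->DB, D->DA

  step 1 ⇒ step 2: BADADA ⇒ BA·DC·DA·DC·DA·DC
    A ↦ DC
    B ↦ BA
    D ↦ DA
    C ↦ DB  (constrained at step 2)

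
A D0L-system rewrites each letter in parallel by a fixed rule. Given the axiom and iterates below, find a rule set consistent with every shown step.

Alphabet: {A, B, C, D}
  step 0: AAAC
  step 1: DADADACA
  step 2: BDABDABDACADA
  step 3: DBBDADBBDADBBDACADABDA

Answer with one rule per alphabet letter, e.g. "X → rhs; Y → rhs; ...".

A->DA, B->DB, C->CA, D->B

  step 2 ⇒ step 3: BDABDABDACADA ⇒ DB·B·DA·DB·B·DA·DB·B·DA·CA·DA·B·DA
    A ↦ DA
    B ↦ DB
    C ↦ CA
    D ↦ B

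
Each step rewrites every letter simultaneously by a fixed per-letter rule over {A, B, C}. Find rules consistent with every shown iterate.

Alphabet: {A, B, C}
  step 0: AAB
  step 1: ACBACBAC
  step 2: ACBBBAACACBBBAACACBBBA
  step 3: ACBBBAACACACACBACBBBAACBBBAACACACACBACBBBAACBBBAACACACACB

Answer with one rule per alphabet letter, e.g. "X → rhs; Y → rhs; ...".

  step 2 ⇒ step 3: ACBBBAACACBBBAACACBBBA ⇒ ACB·BBA·AC·AC·AC·ACB·ACB·BBA·ACB·BBA·AC·AC·AC·ACB·ACB·BBA·ACB·BBA·AC·AC·AC·ACB
    A ↦ ACB
    B ↦ AC
    C ↦ BBA

A->ACB, B->AC, C->BBA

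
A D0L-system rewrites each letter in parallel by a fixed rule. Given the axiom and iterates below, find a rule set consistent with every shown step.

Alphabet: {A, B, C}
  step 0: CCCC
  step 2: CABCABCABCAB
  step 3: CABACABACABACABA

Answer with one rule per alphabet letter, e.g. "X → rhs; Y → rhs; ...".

  step 2 ⇒ step 3: CABCABCABCAB ⇒ CA·B·A·CA·B·A·CA·B·A·CA·B·A
    A ↦ B
    B ↦ A
    C ↦ CA

A->B, B->A, C->CA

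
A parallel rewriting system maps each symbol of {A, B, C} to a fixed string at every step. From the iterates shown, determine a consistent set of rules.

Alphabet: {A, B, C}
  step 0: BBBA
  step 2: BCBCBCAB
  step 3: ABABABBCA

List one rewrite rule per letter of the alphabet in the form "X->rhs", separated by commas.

  step 2 ⇒ step 3: BCBCBCAB ⇒ A·B·A·B·A·B·BC·A
    A ↦ BC
    B ↦ A
    C ↦ B

A->BC, B->A, C->B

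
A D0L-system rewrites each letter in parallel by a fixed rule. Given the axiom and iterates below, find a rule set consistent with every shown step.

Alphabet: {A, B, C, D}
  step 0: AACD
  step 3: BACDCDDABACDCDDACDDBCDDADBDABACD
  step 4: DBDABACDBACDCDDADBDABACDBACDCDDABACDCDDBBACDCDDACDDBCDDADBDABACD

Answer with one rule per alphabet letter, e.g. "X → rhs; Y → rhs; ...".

A->DA, B->DB, C->BA, D->CD

  step 3 ⇒ step 4: BACDCDDABACDCDDACDDBCDDADBDABACD ⇒ DB·DA·BA·CD·BA·CD·CD·DA·DB·DA·BA·CD·BA·CD·CD·DA·BA·CD·CD·DB·BA·CD·CD·DA·CD·DB·CD·DA·DB·DA·BA·CD
    A ↦ DA
    B ↦ DB
    C ↦ BA
    D ↦ CD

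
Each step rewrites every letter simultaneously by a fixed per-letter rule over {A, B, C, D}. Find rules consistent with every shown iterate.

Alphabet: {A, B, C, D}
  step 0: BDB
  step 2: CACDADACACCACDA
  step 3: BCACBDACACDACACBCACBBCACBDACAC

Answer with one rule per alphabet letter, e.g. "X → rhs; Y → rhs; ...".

A->CAC, B->AD, C->B, D->DA

  step 2 ⇒ step 3: CACDADACACCACDA ⇒ B·CAC·B·DA·CAC·DA·CAC·B·CAC·B·B·CAC·B·DA·CAC
    A ↦ CAC
    C ↦ B
    D ↦ DA
    B ↦ AD  (constrained at step 0)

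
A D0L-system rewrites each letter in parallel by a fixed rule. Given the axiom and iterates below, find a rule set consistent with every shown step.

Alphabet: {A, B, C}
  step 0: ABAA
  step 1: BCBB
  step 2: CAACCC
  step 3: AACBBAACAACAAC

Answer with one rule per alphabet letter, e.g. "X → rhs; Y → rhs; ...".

  step 2 ⇒ step 3: CAACCC ⇒ AAC·B·B·AAC·AAC·AAC
    A ↦ B
    C ↦ AAC
  step 0 ⇒ step 1: ABAA ⇒ B·C·B·B
    B ↦ C

A->B, B->C, C->AAC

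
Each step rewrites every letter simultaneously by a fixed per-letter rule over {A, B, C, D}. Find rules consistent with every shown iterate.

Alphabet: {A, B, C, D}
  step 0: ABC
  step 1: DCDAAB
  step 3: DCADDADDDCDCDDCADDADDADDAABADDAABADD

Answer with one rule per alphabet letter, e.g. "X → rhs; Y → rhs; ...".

A->DC, B->D, C->AAB, D->ADD

  step 0 ⇒ step 1: ABC ⇒ DC·D·AAB
    A ↦ DC
    B ↦ D
    C ↦ AAB
    D ↦ ADD  (constrained at step 1)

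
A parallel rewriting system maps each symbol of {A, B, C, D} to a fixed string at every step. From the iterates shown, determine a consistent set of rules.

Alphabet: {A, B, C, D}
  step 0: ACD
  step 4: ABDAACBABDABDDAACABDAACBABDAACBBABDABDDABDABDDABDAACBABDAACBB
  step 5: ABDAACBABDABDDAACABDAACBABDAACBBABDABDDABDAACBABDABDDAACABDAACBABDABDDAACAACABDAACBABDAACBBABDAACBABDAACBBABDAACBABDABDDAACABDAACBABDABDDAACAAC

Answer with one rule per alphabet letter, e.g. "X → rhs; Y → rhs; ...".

  step 4 ⇒ step 5: ABDAACBABDABDDAACABDAACBABDAACBBABDABDDABDABDDABDAACBABDAACBB ⇒ ABD·AAC·B·ABD·ABD·D·AAC·ABD·AAC·B·ABD·AAC·B·B·ABD·ABD·D·ABD·AAC·B·ABD·ABD·D·AAC·ABD·AAC·B·ABD·ABD·D·AAC·AAC·ABD·AAC·B·ABD·AAC·B·B·ABD·AAC·B·ABD·AAC·B·B·ABD·AAC·B·ABD·ABD·D·AAC·ABD·AAC·B·ABD·ABD·D·AAC·AAC
    A ↦ ABD
    B ↦ AAC
    C ↦ D
    D ↦ B

A->ABD, B->AAC, C->D, D->B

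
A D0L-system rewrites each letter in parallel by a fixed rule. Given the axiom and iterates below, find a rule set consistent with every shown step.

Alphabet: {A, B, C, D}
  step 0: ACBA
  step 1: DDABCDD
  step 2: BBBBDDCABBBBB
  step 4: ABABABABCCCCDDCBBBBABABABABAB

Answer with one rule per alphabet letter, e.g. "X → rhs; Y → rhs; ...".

A->DD, B->C, C->AB, D->BB

  step 1 ⇒ step 2: DDABCDD ⇒ BB·BB·DD·C·AB·BB·BB
    A ↦ DD
    B ↦ C
    C ↦ AB
    D ↦ BB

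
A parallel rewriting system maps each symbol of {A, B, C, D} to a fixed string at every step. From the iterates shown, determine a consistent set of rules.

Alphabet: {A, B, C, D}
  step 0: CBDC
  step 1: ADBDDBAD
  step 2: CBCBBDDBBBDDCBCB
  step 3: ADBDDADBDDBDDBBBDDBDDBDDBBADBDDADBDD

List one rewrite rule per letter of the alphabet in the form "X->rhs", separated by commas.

  step 2 ⇒ step 3: CBCBBDDBBBDDCBCB ⇒ AD·BDD·AD·BDD·BDD·B·B·BDD·BDD·BDD·B·B·AD·BDD·AD·BDD
    B ↦ BDD
    C ↦ AD
    D ↦ B
  step 1 ⇒ step 2: ADBDDBAD ⇒ CBC·B·BDD·B·B·BDD·CBC·B
    A ↦ CBC

A->CBC, B->BDD, C->AD, D->B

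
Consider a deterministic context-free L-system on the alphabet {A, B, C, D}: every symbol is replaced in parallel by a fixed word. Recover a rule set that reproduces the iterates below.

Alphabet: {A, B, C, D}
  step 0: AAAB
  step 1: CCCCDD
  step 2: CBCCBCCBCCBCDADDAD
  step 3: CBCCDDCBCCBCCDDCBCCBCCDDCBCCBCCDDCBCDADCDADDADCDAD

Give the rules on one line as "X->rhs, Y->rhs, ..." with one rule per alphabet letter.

A->C, B->CDD, C->CBC, D->DAD

  step 2 ⇒ step 3: CBCCBCCBCCBCDADDAD ⇒ CBC·CDD·CBC·CBC·CDD·CBC·CBC·CDD·CBC·CBC·CDD·CBC·DAD·C·DAD·DAD·C·DAD
    A ↦ C
    B ↦ CDD
    C ↦ CBC
    D ↦ DAD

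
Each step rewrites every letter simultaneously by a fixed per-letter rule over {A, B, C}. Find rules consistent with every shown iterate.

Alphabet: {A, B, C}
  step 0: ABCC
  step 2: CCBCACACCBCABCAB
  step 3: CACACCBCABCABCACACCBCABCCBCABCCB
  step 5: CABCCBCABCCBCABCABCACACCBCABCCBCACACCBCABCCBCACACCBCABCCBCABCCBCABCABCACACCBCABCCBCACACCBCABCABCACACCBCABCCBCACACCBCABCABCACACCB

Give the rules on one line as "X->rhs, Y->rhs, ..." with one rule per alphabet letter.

  step 2 ⇒ step 3: CCBCACACCBCABCAB ⇒ CA·CA·CCB·CA·B·CA·B·CA·CA·CCB·CA·B·CCB·CA·B·CCB
    A ↦ B
    B ↦ CCB
    C ↦ CA

A->B, B->CCB, C->CA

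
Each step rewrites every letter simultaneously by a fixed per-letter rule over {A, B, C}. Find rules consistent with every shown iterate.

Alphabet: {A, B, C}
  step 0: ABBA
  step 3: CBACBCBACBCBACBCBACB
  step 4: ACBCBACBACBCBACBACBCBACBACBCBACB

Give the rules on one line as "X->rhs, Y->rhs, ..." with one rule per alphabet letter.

  step 3 ⇒ step 4: CBACBCBACBCBACBCBACB ⇒ A·CB·CB·A·CB·A·CB·CB·A·CB·A·CB·CB·A·CB·A·CB·CB·A·CB
    A ↦ CB
    B ↦ CB
    C ↦ A

A->CB, B->CB, C->A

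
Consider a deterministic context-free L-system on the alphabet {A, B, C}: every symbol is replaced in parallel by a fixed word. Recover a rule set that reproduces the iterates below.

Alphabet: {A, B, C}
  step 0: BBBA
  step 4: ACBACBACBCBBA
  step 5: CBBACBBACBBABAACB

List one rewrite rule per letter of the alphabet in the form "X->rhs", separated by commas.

  step 4 ⇒ step 5: ACBACBACBCBBA ⇒ CB·B·A·CB·B·A·CB·B·A·B·A·A·CB
    A ↦ CB
    B ↦ A
    C ↦ B

A->CB, B->A, C->B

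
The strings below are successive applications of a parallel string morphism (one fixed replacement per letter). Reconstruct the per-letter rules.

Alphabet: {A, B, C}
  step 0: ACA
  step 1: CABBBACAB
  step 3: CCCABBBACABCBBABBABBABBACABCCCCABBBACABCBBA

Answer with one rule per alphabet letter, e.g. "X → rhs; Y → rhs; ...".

A->CAB, B->C, C->BBA

  step 0 ⇒ step 1: ACA ⇒ CAB·BBA·CAB
    A ↦ CAB
    C ↦ BBA
    B ↦ C  (constrained at step 1)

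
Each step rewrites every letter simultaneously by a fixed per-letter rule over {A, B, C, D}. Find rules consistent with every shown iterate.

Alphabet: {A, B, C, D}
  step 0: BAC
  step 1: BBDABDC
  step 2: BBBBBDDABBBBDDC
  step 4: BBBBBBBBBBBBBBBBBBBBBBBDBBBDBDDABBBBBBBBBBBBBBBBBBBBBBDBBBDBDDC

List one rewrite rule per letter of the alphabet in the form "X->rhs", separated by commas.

A->DAB, B->BB, C->DC, D->BD

  step 1 ⇒ step 2: BBDABDC ⇒ BB·BB·BD·DAB·BB·BD·DC
    A ↦ DAB
    B ↦ BB
    C ↦ DC
    D ↦ BD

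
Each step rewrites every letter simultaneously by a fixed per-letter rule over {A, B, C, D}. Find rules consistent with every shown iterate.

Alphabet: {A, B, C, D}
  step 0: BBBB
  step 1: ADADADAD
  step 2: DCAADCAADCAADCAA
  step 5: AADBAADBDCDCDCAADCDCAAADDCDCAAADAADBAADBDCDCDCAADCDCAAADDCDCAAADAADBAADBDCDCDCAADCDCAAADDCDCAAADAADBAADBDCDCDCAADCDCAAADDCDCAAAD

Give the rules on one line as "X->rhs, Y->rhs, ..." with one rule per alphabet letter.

A->DC, B->AD, C->DB, D->AA

  step 1 ⇒ step 2: ADADADAD ⇒ DC·AA·DC·AA·DC·AA·DC·AA
    A ↦ DC
    D ↦ AA
  step 0 ⇒ step 1: BBBB ⇒ AD·AD·AD·AD
    B ↦ AD
    C ↦ DB  (constrained at step 2)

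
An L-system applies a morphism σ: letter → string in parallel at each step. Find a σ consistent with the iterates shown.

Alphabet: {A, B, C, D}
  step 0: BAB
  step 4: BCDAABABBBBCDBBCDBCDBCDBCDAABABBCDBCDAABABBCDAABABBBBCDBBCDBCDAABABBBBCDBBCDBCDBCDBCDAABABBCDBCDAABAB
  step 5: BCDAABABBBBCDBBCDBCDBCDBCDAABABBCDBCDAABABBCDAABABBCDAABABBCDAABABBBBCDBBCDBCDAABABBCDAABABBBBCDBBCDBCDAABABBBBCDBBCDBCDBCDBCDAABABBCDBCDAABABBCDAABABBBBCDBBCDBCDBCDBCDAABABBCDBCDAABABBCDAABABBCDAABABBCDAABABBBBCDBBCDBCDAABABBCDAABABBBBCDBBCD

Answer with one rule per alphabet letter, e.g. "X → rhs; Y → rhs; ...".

  step 4 ⇒ step 5: BCDAABABBBBCDBBCDBCDBCDBCDAABABBCDBCDAABABBCDAABABBBBCDBBCDBCDAABABBBBCDBBCDBCDBCDBCDAABABBCDBCDAABAB ⇒ BCD·AAB·AB·B·B·BCD·B·BCD·BCD·BCD·BCD·AAB·AB·BCD·BCD·AAB·AB·BCD·AAB·AB·BCD·AAB·AB·BCD·AAB·AB·B·B·BCD·B·BCD·BCD·AAB·AB·BCD·AAB·AB·B·B·BCD·B·BCD·BCD·AAB·AB·B·B·BCD·B·BCD·BCD·BCD·BCD·AAB·AB·BCD·BCD·AAB·AB·BCD·AAB·AB·B·B·BCD·B·BCD·BCD·BCD·BCD·AAB·AB·BCD·BCD·AAB·AB·BCD·AAB·AB·BCD·AAB·AB·BCD·AAB·AB·B·B·BCD·B·BCD·BCD·AAB·AB·BCD·AAB·AB·B·B·BCD·B·BCD
    A ↦ B
    B ↦ BCD
    C ↦ AAB
    D ↦ AB

A->B, B->BCD, C->AAB, D->AB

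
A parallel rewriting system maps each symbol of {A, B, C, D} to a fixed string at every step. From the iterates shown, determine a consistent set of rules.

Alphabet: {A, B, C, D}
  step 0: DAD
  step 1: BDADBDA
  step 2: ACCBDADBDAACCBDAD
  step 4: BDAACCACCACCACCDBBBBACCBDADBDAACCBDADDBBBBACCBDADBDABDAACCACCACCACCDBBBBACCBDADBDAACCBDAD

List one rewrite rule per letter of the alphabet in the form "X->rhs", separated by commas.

  step 1 ⇒ step 2: BDADBDA ⇒ ACC·BDA·D·BDA·ACC·BDA·D
    A ↦ D
    B ↦ ACC
    D ↦ BDA
    C ↦ BB  (constrained at step 2)

A->D, B->ACC, C->BB, D->BDA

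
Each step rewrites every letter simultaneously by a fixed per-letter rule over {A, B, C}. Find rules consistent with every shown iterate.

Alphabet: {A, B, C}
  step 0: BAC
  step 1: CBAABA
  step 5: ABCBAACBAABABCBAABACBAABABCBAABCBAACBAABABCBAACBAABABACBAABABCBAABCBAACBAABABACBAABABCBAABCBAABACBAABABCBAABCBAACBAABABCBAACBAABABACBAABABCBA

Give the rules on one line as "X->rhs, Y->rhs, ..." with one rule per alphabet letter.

A->AB, B->CBA, C->A

  step 0 ⇒ step 1: BAC ⇒ CBA·AB·A
    A ↦ AB
    B ↦ CBA
    C ↦ A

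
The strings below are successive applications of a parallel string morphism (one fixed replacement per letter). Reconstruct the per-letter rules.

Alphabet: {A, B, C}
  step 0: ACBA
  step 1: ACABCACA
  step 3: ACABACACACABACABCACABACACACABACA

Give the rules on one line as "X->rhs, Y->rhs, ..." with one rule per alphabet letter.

A->ACA, B->C, C->B

  step 0 ⇒ step 1: ACBA ⇒ ACA·B·C·ACA
    A ↦ ACA
    B ↦ C
    C ↦ B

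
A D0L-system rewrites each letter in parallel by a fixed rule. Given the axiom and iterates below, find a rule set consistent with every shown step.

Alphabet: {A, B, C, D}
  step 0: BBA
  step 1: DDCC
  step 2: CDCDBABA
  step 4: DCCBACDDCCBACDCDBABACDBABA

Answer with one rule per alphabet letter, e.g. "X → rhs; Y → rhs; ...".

  step 1 ⇒ step 2: DDCC ⇒ CD·CD·BA·BA
    C ↦ BA
    D ↦ CD
  step 0 ⇒ step 1: BBA ⇒ D·D·CC
    A ↦ CC
  step 0 ⇒ step 1: BBA ⇒ D·D·CC
    B ↦ D

A->CC, B->D, C->BA, D->CD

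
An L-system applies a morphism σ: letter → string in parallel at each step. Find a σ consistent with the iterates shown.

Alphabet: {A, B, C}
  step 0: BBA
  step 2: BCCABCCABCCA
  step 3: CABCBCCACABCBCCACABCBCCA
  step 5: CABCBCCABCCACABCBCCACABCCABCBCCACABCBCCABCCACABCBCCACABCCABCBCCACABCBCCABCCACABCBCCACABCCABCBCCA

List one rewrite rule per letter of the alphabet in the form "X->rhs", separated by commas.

A->CA, B->CA, C->BC

  step 2 ⇒ step 3: BCCABCCABCCA ⇒ CA·BC·BC·CA·CA·BC·BC·CA·CA·BC·BC·CA
    A ↦ CA
    B ↦ CA
    C ↦ BC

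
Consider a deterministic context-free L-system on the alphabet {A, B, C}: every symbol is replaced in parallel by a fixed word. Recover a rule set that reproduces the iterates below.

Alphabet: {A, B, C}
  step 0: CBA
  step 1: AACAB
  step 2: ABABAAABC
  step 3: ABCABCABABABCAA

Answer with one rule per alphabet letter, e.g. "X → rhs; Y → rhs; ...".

A->AB, B->C, C->AA

  step 2 ⇒ step 3: ABABAAABC ⇒ AB·C·AB·C·AB·AB·AB·C·AA
    A ↦ AB
    B ↦ C
    C ↦ AA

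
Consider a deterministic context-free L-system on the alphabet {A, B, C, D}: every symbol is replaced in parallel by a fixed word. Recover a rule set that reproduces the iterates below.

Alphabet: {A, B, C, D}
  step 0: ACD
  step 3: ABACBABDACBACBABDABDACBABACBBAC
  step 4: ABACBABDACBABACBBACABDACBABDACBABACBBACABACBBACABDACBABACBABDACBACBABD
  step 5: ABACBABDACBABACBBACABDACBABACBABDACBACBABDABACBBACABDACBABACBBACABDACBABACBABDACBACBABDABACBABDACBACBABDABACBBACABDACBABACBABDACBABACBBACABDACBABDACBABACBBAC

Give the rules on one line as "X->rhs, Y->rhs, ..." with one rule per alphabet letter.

A->AB, B->ACB, C->D, D->BAC

  step 4 ⇒ step 5: ABACBABDACBABACBBACABDACBABDACBABACBBACABACBBACABDACBABACBABDACBACBABD ⇒ AB·ACB·AB·D·ACB·AB·ACB·BAC·AB·D·ACB·AB·ACB·AB·D·ACB·ACB·AB·D·AB·ACB·BAC·AB·D·ACB·AB·ACB·BAC·AB·D·ACB·AB·ACB·AB·D·ACB·ACB·AB·D·AB·ACB·AB·D·ACB·ACB·AB·D·AB·ACB·BAC·AB·D·ACB·AB·ACB·AB·D·ACB·AB·ACB·BAC·AB·D·ACB·AB·D·ACB·AB·ACB·BAC
    A ↦ AB
    B ↦ ACB
    C ↦ D
    D ↦ BAC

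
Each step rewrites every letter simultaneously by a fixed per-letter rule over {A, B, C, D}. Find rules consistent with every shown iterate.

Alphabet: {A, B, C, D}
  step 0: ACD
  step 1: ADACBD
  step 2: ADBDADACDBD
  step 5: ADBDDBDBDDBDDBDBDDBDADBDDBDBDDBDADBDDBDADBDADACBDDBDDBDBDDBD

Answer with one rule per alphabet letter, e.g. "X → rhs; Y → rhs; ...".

A->AD, B->D, C->AC, D->BD

  step 1 ⇒ step 2: ADACBD ⇒ AD·BD·AD·AC·D·BD
    A ↦ AD
    B ↦ D
    C ↦ AC
    D ↦ BD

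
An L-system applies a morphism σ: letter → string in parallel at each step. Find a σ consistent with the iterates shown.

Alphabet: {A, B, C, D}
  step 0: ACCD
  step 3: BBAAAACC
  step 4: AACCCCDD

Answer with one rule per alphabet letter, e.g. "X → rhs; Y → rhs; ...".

A->C, B->A, C->D, D->BB

  step 3 ⇒ step 4: BBAAAACC ⇒ A·A·C·C·C·C·D·D
    A ↦ C
    B ↦ A
    C ↦ D
    D ↦ BB  (constrained at step 0)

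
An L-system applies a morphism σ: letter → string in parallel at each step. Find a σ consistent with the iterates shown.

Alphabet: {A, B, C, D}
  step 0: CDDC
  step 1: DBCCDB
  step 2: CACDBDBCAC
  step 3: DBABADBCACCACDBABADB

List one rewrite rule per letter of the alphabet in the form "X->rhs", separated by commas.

A->ABA, B->AC, C->DB, D->C

  step 2 ⇒ step 3: CACDBDBCAC ⇒ DB·ABA·DB·C·AC·C·AC·DB·ABA·DB
    A ↦ ABA
    B ↦ AC
    C ↦ DB
    D ↦ C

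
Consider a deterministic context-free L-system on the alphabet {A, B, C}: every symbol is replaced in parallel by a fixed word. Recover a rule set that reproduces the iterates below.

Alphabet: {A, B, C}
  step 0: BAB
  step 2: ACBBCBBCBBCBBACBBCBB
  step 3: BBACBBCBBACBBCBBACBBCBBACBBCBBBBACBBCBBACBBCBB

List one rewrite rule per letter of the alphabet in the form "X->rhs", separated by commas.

A->BB, B->CBB, C->A

  step 2 ⇒ step 3: ACBBCBBCBBCBBACBBCBB ⇒ BB·A·CBB·CBB·A·CBB·CBB·A·CBB·CBB·A·CBB·CBB·BB·A·CBB·CBB·A·CBB·CBB
    A ↦ BB
    B ↦ CBB
    C ↦ A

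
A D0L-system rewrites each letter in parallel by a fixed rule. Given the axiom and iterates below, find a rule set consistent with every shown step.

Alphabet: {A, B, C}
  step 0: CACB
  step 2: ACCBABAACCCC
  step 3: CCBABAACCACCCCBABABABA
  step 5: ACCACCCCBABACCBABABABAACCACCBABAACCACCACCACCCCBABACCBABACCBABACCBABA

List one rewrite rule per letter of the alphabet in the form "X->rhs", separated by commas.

  step 2 ⇒ step 3: ACCBABAACCCC ⇒ CC·BA·BA·A·CC·A·CC·CC·BA·BA·BA·BA
    A ↦ CC
    B ↦ A
    C ↦ BA

A->CC, B->A, C->BA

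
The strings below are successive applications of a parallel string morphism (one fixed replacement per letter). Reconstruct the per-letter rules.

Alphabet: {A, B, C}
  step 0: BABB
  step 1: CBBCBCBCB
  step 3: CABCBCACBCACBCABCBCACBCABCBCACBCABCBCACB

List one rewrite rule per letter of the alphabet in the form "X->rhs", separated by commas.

A->BCB, B->CB, C->CA

  step 0 ⇒ step 1: BABB ⇒ CB·BCB·CB·CB
    A ↦ BCB
    B ↦ CB
    C ↦ CA  (constrained at step 1)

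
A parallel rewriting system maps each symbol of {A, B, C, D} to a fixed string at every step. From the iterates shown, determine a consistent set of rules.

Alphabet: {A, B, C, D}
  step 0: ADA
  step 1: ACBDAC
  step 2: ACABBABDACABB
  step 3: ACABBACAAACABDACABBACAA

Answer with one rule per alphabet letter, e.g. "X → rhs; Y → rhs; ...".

  step 2 ⇒ step 3: ACABBABDACABB ⇒ AC·ABB·AC·A·A·AC·A·BD·AC·ABB·AC·A·A
    A ↦ AC
    B ↦ A
    C ↦ ABB
    D ↦ BD

A->AC, B->A, C->ABB, D->BD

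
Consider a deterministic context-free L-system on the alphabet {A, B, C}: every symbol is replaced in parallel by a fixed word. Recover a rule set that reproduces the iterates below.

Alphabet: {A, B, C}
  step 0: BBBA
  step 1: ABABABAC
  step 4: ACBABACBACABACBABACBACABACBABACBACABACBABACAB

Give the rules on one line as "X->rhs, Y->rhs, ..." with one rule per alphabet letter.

  step 0 ⇒ step 1: BBBA ⇒ AB·AB·AB·AC
    A ↦ AC
    B ↦ AB
    C ↦ B  (constrained at step 1)

A->AC, B->AB, C->B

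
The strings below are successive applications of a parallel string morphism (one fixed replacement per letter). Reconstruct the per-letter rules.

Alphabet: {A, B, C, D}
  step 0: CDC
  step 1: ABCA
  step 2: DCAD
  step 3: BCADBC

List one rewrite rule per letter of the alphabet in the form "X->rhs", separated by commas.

A->D, B->C, C->A, D->BC

  step 2 ⇒ step 3: DCAD ⇒ BC·A·D·BC
    A ↦ D
    C ↦ A
    D ↦ BC
  step 1 ⇒ step 2: ABCA ⇒ D·C·A·D
    B ↦ C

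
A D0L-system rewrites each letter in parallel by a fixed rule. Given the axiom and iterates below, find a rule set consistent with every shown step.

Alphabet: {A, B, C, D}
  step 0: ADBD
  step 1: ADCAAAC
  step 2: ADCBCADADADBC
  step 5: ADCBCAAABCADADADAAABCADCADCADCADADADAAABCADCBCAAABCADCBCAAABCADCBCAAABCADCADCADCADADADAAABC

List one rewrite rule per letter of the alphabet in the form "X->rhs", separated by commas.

  step 1 ⇒ step 2: ADCAAAC ⇒ AD·C·BC·AD·AD·AD·BC
    A ↦ AD
    C ↦ BC
    D ↦ C
  step 0 ⇒ step 1: ADBD ⇒ AD·C·AAA·C
    B ↦ AAA

A->AD, B->AAA, C->BC, D->C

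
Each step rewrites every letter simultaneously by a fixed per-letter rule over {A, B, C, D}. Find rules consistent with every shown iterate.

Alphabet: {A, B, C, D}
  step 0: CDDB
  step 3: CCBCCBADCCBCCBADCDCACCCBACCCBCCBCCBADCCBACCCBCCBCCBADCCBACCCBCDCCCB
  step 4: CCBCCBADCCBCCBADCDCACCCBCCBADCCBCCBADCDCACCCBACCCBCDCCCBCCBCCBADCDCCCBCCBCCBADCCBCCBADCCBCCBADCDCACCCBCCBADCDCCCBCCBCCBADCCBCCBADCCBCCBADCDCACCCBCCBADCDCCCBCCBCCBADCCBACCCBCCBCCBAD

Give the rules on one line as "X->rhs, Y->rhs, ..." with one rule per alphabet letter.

  step 3 ⇒ step 4: CCBCCBADCCBCCBADCDCACCCBACCCBCCBCCBADCCBACCCBCCBCCBADCCBACCCBCDCCCB ⇒ CCB·CCB·AD·CCB·CCB·AD·CDC·AC·CCB·CCB·AD·CCB·CCB·AD·CDC·AC·CCB·AC·CCB·CDC·CCB·CCB·CCB·AD·CDC·CCB·CCB·CCB·AD·CCB·CCB·AD·CCB·CCB·AD·CDC·AC·CCB·CCB·AD·CDC·CCB·CCB·CCB·AD·CCB·CCB·AD·CCB·CCB·AD·CDC·AC·CCB·CCB·AD·CDC·CCB·CCB·CCB·AD·CCB·AC·CCB·CCB·CCB·AD
    A ↦ CDC
    B ↦ AD
    C ↦ CCB
    D ↦ AC

A->CDC, B->AD, C->CCB, D->AC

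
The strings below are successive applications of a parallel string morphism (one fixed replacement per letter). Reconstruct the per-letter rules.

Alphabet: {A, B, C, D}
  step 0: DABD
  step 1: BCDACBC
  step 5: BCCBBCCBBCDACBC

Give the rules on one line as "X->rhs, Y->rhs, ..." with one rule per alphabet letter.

A->DA, B->C, C->B, D->BC

  step 0 ⇒ step 1: DABD ⇒ BC·DA·C·BC
    A ↦ DA
    B ↦ C
    D ↦ BC
    C ↦ B  (constrained at step 1)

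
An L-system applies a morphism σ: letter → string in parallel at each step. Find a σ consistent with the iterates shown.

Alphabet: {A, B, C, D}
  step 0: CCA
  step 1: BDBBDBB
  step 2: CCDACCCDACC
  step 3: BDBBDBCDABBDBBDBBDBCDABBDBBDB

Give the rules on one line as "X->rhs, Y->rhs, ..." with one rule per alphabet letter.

  step 2 ⇒ step 3: CCDACCCDACC ⇒ BDB·BDB·CDA·B·BDB·BDB·BDB·CDA·B·BDB·BDB
    A ↦ B
    C ↦ BDB
    D ↦ CDA
  step 1 ⇒ step 2: BDBBDBB ⇒ C·CDA·C·C·CDA·C·C
    B ↦ C

A->B, B->C, C->BDB, D->CDA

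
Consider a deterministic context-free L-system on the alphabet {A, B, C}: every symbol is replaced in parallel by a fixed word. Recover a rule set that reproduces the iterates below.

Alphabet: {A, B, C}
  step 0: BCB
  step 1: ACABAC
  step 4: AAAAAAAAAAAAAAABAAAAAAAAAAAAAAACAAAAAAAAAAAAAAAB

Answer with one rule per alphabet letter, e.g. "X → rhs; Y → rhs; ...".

A->AA, B->AC, C->AB

  step 0 ⇒ step 1: BCB ⇒ AC·AB·AC
    B ↦ AC
    C ↦ AB
    A ↦ AA  (constrained at step 1)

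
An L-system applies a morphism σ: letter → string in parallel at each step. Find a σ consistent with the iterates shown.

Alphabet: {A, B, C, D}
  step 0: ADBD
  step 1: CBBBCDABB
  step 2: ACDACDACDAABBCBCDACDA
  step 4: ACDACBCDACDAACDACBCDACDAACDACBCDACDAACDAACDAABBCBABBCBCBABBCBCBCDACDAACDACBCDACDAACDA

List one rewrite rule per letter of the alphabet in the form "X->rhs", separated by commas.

A->CB, B->CDA, C->A, D->BB

  step 1 ⇒ step 2: CBBBCDABB ⇒ A·CDA·CDA·CDA·A·BB·CB·CDA·CDA
    A ↦ CB
    B ↦ CDA
    C ↦ A
    D ↦ BB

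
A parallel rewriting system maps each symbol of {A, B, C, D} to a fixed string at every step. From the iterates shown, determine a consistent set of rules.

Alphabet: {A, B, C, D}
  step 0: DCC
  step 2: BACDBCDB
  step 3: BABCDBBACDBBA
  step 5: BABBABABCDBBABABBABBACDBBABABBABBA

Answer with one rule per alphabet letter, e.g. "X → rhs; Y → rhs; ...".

  step 2 ⇒ step 3: BACDBCDB ⇒ BA·B·CD·B·BA·CD·B·BA
    A ↦ B
    B ↦ BA
    C ↦ CD
    D ↦ B

A->B, B->BA, C->CD, D->B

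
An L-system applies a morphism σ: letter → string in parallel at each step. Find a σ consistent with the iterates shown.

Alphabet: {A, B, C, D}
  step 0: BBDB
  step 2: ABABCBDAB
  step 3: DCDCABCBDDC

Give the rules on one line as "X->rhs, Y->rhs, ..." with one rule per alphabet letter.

A->D, B->C, C->AB, D->BD

  step 2 ⇒ step 3: ABABCBDAB ⇒ D·C·D·C·AB·C·BD·D·C
    A ↦ D
    B ↦ C
    C ↦ AB
    D ↦ BD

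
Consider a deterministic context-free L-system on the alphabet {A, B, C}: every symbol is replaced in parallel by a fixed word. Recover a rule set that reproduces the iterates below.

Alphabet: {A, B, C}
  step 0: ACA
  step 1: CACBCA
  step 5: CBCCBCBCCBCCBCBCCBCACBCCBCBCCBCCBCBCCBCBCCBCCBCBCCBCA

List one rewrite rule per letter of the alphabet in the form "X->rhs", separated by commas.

A->CA, B->C, C->CB

  step 0 ⇒ step 1: ACA ⇒ CA·CB·CA
    A ↦ CA
    C ↦ CB
    B ↦ C  (constrained at step 1)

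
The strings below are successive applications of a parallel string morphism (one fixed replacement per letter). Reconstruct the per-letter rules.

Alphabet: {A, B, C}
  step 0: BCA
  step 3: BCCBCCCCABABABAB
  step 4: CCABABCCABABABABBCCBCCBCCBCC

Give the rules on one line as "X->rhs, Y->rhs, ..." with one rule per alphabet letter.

A->B, B->CC, C->AB

  step 3 ⇒ step 4: BCCBCCCCABABABAB ⇒ CC·AB·AB·CC·AB·AB·AB·AB·B·CC·B·CC·B·CC·B·CC
    A ↦ B
    B ↦ CC
    C ↦ AB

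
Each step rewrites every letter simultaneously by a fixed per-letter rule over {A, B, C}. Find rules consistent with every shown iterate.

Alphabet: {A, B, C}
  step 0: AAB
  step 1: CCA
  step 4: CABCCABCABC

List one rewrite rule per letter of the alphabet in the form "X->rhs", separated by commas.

  step 0 ⇒ step 1: AAB ⇒ C·C·A
    A ↦ C
    B ↦ A
    C ↦ BC  (constrained at step 1)

A->C, B->A, C->BC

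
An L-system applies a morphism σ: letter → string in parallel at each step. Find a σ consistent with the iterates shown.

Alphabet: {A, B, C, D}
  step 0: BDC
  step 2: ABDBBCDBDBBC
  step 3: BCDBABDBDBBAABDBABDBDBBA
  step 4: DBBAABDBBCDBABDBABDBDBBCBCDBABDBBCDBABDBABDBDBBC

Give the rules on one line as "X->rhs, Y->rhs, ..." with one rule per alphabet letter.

A->BC, B->DB, C->BA, D->AB

  step 3 ⇒ step 4: BCDBABDBDBBAABDBABDBDBBA ⇒ DB·BA·AB·DB·BC·DB·AB·DB·AB·DB·DB·BC·BC·DB·AB·DB·BC·DB·AB·DB·AB·DB·DB·BC
    A ↦ BC
    B ↦ DB
    C ↦ BA
    D ↦ AB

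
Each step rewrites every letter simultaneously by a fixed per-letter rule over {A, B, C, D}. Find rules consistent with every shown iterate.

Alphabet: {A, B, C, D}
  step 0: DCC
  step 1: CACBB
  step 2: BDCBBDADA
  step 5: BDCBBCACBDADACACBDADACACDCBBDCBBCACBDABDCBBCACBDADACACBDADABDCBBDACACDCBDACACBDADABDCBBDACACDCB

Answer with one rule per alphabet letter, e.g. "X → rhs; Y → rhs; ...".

  step 1 ⇒ step 2: CACBB ⇒ B·DCB·B·DA·DA
    A ↦ DCB
    B ↦ DA
    C ↦ B
  step 0 ⇒ step 1: DCC ⇒ CAC·B·B
    D ↦ CAC

A->DCB, B->DA, C->B, D->CAC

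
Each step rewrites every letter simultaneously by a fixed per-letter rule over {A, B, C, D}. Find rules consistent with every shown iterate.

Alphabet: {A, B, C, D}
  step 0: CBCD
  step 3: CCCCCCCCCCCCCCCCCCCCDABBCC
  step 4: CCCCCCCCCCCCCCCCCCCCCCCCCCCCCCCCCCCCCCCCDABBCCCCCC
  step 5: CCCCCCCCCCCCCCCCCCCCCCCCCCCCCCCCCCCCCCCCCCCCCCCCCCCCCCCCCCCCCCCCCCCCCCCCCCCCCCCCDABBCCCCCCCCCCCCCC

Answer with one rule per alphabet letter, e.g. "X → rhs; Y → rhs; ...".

A->BB, B->C, C->CC, D->DA

  step 4 ⇒ step 5: CCCCCCCCCCCCCCCCCCCCCCCCCCCCCCCCCCCCCCCCDABBCCCCCC ⇒ CC·CC·CC·CC·CC·CC·CC·CC·CC·CC·CC·CC·CC·CC·CC·CC·CC·CC·CC·CC·CC·CC·CC·CC·CC·CC·CC·CC·CC·CC·CC·CC·CC·CC·CC·CC·CC·CC·CC·CC·DA·BB·C·C·CC·CC·CC·CC·CC·CC
    A ↦ BB
    B ↦ C
    C ↦ CC
    D ↦ DA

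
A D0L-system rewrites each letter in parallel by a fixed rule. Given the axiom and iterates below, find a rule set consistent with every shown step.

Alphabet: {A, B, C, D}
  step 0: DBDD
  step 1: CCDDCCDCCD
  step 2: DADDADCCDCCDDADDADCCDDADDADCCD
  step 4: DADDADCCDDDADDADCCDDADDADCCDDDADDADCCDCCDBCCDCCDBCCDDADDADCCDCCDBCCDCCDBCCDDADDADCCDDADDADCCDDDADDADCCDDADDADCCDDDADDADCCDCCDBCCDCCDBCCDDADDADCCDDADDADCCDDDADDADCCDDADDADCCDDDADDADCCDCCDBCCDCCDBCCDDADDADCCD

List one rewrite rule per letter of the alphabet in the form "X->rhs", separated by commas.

A->B, B->D, C->DAD, D->CCD

  step 1 ⇒ step 2: CCDDCCDCCD ⇒ DAD·DAD·CCD·CCD·DAD·DAD·CCD·DAD·DAD·CCD
    C ↦ DAD
    D ↦ CCD
    A ↦ B  (constrained at step 2)
  step 0 ⇒ step 1: DBDD ⇒ CCD·D·CCD·CCD
    B ↦ D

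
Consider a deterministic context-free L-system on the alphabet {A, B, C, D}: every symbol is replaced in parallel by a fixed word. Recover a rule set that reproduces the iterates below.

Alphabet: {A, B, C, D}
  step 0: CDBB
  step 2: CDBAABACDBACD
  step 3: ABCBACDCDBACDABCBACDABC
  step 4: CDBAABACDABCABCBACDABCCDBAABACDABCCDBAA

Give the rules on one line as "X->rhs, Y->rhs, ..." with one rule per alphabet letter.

  step 3 ⇒ step 4: ABCBACDCDBACDABCBACDABC ⇒ CD·BA·A·BA·CD·A·BC·A·BC·BA·CD·A·BC·CD·BA·A·BA·CD·A·BC·CD·BA·A
    A ↦ CD
    B ↦ BA
    C ↦ A
    D ↦ BC

A->CD, B->BA, C->A, D->BC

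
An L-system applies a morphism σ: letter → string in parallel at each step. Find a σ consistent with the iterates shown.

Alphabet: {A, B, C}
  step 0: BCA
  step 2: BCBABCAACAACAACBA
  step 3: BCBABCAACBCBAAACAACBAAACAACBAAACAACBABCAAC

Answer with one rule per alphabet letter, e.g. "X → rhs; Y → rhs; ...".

A->AAC, B->BC, C->BA

  step 2 ⇒ step 3: BCBABCAACAACAACBA ⇒ BC·BA·BC·AAC·BC·BA·AAC·AAC·BA·AAC·AAC·BA·AAC·AAC·BA·BC·AAC
    A ↦ AAC
    B ↦ BC
    C ↦ BA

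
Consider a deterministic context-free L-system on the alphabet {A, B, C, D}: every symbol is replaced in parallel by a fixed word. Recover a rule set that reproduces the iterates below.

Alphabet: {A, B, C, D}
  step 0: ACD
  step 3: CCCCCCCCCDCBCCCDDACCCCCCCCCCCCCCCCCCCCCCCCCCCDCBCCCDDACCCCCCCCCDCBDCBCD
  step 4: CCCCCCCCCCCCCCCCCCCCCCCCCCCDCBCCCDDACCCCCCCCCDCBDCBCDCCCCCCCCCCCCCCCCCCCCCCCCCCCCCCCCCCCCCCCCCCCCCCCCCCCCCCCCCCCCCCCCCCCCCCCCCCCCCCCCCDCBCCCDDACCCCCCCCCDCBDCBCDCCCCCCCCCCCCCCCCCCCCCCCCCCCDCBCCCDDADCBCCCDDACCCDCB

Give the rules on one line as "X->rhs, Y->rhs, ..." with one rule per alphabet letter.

A->CD, B->DDA, C->CCC, D->DCB

  step 3 ⇒ step 4: CCCCCCCCCDCBCCCDDACCCCCCCCCCCCCCCCCCCCCCCCCCCDCBCCCDDACCCCCCCCCDCBDCBCD ⇒ CCC·CCC·CCC·CCC·CCC·CCC·CCC·CCC·CCC·DCB·CCC·DDA·CCC·CCC·CCC·DCB·DCB·CD·CCC·CCC·CCC·CCC·CCC·CCC·CCC·CCC·CCC·CCC·CCC·CCC·CCC·CCC·CCC·CCC·CCC·CCC·CCC·CCC·CCC·CCC·CCC·CCC·CCC·CCC·CCC·DCB·CCC·DDA·CCC·CCC·CCC·DCB·DCB·CD·CCC·CCC·CCC·CCC·CCC·CCC·CCC·CCC·CCC·DCB·CCC·DDA·DCB·CCC·DDA·CCC·DCB
    A ↦ CD
    B ↦ DDA
    C ↦ CCC
    D ↦ DCB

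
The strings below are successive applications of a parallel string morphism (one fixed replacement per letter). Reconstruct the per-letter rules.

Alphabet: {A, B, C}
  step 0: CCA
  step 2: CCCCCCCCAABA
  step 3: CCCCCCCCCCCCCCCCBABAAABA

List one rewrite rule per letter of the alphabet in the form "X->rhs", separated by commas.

A->BA, B->AA, C->CC

  step 2 ⇒ step 3: CCCCCCCCAABA ⇒ CC·CC·CC·CC·CC·CC·CC·CC·BA·BA·AA·BA
    A ↦ BA
    B ↦ AA
    C ↦ CC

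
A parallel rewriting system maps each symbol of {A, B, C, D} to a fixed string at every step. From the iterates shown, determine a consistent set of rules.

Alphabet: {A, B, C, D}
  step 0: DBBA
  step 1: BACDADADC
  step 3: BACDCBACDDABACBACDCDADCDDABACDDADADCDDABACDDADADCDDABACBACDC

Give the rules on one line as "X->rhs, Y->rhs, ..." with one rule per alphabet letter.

  step 0 ⇒ step 1: DBBA ⇒ BAC·DA·DA·DC
    A ↦ DC
    B ↦ DA
    D ↦ BAC
    C ↦ DDA  (constrained at step 1)

A->DC, B->DA, C->DDA, D->BAC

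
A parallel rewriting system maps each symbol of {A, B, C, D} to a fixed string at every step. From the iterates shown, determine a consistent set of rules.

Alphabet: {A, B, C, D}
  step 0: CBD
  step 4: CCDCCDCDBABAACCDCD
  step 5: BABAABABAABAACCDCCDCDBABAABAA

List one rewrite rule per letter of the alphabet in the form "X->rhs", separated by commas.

  step 4 ⇒ step 5: CCDCCDCDBABAACCDCD ⇒ BA·BA·A·BA·BA·A·BA·A·C·CD·C·CD·CD·BA·BA·A·BA·A
    A ↦ CD
    B ↦ C
    C ↦ BA
    D ↦ A

A->CD, B->C, C->BA, D->A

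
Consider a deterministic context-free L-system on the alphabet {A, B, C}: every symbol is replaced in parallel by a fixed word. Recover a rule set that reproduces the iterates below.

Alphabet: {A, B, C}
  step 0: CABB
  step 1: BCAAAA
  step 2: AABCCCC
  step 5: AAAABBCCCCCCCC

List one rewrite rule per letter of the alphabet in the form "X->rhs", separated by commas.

A->C, B->AA, C->B

  step 1 ⇒ step 2: BCAAAA ⇒ AA·B·C·C·C·C
    A ↦ C
    B ↦ AA
    C ↦ B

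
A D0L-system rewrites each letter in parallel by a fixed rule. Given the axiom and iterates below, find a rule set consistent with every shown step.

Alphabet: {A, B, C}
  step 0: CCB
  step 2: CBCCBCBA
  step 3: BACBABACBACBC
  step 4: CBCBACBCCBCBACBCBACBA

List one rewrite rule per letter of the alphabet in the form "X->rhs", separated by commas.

A->BC, B->C, C->BA

  step 3 ⇒ step 4: BACBABACBACBC ⇒ C·BC·BA·C·BC·C·BC·BA·C·BC·BA·C·BA
    A ↦ BC
    B ↦ C
    C ↦ BA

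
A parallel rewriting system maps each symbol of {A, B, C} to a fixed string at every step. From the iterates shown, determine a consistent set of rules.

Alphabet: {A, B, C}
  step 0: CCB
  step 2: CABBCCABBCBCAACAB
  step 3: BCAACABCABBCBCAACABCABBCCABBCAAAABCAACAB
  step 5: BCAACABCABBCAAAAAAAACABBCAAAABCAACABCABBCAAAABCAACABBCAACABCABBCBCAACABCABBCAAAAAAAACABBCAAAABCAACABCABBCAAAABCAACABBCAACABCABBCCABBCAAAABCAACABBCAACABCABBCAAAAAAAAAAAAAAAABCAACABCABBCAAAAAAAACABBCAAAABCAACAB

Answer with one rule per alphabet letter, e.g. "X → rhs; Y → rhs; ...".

A->AA, B->CAB, C->BC

  step 2 ⇒ step 3: CABBCCABBCBCAACAB ⇒ BC·AA·CAB·CAB·BC·BC·AA·CAB·CAB·BC·CAB·BC·AA·AA·BC·AA·CAB
    A ↦ AA
    B ↦ CAB
    C ↦ BC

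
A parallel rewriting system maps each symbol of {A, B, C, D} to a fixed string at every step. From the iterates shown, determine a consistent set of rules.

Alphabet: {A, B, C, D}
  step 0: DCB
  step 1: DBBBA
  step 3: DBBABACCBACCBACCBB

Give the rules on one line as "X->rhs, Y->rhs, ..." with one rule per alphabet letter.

  step 0 ⇒ step 1: DCB ⇒ DB·B·BA
    B ↦ BA
    C ↦ B
    D ↦ DB
    A ↦ CC  (constrained at step 1)

A->CC, B->BA, C->B, D->DB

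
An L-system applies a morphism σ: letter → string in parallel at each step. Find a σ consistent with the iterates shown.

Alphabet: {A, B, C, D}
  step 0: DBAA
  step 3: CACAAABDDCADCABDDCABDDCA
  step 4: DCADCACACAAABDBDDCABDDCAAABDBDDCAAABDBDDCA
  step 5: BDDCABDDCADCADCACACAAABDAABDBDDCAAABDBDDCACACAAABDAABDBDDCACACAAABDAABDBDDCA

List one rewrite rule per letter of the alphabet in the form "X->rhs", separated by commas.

A->CA, B->AA, C->D, D->BD

  step 4 ⇒ step 5: DCADCACACAAABDBDDCABDDCAAABDBDDCAAABDBDDCA ⇒ BD·D·CA·BD·D·CA·D·CA·D·CA·CA·CA·AA·BD·AA·BD·BD·D·CA·AA·BD·BD·D·CA·CA·CA·AA·BD·AA·BD·BD·D·CA·CA·CA·AA·BD·AA·BD·BD·D·CA
    A ↦ CA
    B ↦ AA
    C ↦ D
    D ↦ BD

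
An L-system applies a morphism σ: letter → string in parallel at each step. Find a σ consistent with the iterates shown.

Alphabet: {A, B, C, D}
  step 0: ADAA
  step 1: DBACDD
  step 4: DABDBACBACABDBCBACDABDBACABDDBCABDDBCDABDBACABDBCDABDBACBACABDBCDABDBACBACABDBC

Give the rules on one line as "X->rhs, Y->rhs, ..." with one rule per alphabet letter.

  step 0 ⇒ step 1: ADAA ⇒ D·BAC·D·D
    A ↦ D
    D ↦ BAC
    B ↦ ABD  (constrained at step 1)
    C ↦ BC  (constrained at step 1)

A->D, B->ABD, C->BC, D->BAC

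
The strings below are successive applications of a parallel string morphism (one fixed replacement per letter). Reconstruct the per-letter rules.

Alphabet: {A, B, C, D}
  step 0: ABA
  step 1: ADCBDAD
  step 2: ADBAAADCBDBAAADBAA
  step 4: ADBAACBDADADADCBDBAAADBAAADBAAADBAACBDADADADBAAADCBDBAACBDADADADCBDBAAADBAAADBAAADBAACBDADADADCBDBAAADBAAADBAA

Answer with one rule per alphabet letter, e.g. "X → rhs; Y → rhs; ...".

  step 1 ⇒ step 2: ADCBDAD ⇒ AD·BAA·AD·CBD·BAA·AD·BAA
    A ↦ AD
    B ↦ CBD
    C ↦ AD
    D ↦ BAA

A->AD, B->CBD, C->AD, D->BAA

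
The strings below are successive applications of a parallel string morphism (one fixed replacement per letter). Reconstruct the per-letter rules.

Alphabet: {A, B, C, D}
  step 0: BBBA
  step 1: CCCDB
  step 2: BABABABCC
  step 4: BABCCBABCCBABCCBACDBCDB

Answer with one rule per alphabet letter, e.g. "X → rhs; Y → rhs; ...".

  step 1 ⇒ step 2: CCCDB ⇒ BA·BA·BA·BC·C
    B ↦ C
    C ↦ BA
    D ↦ BC
  step 0 ⇒ step 1: BBBA ⇒ C·C·C·DB
    A ↦ DB

A->DB, B->C, C->BA, D->BC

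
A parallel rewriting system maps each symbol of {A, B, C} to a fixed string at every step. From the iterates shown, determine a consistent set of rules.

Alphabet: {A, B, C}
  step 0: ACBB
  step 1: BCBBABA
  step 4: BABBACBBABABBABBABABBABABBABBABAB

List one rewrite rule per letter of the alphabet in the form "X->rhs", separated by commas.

A->B, B->BA, C->CB

  step 0 ⇒ step 1: ACBB ⇒ B·CB·BA·BA
    A ↦ B
    B ↦ BA
    C ↦ CB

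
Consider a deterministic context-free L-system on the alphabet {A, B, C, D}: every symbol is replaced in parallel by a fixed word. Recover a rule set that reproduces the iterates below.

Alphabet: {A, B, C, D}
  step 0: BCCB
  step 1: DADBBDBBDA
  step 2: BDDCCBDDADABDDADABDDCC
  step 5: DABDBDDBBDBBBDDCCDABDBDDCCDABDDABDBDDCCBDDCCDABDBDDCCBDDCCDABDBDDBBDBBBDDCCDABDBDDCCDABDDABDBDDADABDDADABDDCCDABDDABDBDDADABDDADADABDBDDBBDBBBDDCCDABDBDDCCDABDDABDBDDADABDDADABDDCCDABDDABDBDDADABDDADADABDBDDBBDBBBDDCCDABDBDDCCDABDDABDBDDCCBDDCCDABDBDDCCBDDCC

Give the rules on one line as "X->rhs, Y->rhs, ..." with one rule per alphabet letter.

A->DCC, B->DA, C->DBB, D->BD

  step 1 ⇒ step 2: DADBBDBBDA ⇒ BD·DCC·BD·DA·DA·BD·DA·DA·BD·DCC
    A ↦ DCC
    B ↦ DA
    D ↦ BD
  step 0 ⇒ step 1: BCCB ⇒ DA·DBB·DBB·DA
    C ↦ DBB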